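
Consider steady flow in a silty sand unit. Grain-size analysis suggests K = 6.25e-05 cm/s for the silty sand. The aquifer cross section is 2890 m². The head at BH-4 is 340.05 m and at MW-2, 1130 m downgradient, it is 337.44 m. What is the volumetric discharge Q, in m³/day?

Convert K: 6.25e-05 cm/s × 864 = 0.05400 m/day.
Hydraulic gradient i = (340.05 − 337.44) / 1130 = 2.61 / 1130 = 0.002310.
Darcy's law: Q = K · A · i = 0.05400 × 2890 × 0.002310 = 0.3605 m³/day.

0.360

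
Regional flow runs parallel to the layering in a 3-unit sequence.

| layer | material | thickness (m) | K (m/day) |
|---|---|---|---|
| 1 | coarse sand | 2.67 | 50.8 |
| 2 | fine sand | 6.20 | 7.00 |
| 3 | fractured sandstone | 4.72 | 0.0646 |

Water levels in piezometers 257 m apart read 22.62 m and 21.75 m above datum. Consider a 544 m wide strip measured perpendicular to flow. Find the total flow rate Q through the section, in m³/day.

330

Flow is parallel to layering, so each bed carries its own Darcy discharge and the transmissivities add.
Σ(K_i·b_i) = 50.8×2.67 + 7.00×6.20 + 0.0646×4.72 = 179.3 m²/day.
Hydraulic gradient i = (22.62 − 21.75) / 257 = 0.87 / 257 = 0.003385.
Q = Σ(K_i·b_i) · W · i = 179.3 × 544 × 0.003385 = 330.3 m³/day.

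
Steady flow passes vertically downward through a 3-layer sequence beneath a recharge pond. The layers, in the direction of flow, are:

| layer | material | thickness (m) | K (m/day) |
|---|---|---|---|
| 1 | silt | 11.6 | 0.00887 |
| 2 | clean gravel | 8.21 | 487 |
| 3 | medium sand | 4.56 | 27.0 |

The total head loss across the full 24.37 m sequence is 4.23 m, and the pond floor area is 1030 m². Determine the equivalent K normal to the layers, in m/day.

0.0186

Flow is perpendicular to layering, so the layers act in series and the equivalent K is the thickness-weighted harmonic mean.
Total thickness L = 11.6 + 8.21 + 4.56 = 24.37 m.
Σ(b_i/K_i) = 11.6/0.00887 + 8.21/487 + 4.56/27.0 = 1308 d.
K_eq = L / Σ(b_i/K_i) = 24.37 / 1308 = 0.01863 m/day.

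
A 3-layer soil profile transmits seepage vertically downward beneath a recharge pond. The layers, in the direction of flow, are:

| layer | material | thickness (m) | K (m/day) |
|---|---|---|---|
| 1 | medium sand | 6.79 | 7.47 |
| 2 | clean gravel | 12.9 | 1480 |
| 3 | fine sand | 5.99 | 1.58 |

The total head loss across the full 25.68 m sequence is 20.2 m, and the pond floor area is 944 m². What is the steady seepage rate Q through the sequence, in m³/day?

Flow is perpendicular to layering, so the layers act in series and the equivalent K is the thickness-weighted harmonic mean.
Total thickness L = 6.79 + 12.9 + 5.99 = 25.68 m.
Σ(b_i/K_i) = 6.79/7.47 + 12.9/1480 + 5.99/1.58 = 4.709 d.
K_eq = L / Σ(b_i/K_i) = 25.68 / 4.709 = 5.454 m/day.
Q = K_eq · A · (Δh/L) = 5.454 × 944 × (20.2/25.68) = 4050 m³/day.

4050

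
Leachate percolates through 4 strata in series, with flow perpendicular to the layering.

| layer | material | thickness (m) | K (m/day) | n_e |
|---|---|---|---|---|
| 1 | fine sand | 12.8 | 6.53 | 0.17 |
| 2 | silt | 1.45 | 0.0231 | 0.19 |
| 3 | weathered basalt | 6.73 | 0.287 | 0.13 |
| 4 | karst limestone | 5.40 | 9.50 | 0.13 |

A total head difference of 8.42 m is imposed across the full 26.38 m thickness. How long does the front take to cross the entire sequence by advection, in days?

42.5

With flow normal to the layers, continuity requires the same specific discharge q through every layer.
Σ(b_i/K_i) = 12.8/6.53 + 1.45/0.0231 + 6.73/0.287 + 5.40/9.50 = 88.75 d.
q = Δh / Σ(b_i/K_i) = 8.42 / 88.75 = 0.09487 m/day.
In each layer the seepage velocity is v_i = q/n_i, so the layer transit time is t_i = b_i·n_i / q:
  layer 1 (fine sand): t_1 = 12.8 × 0.17 / 0.09487 = 22.94 d
  layer 2 (silt): t_2 = 1.45 × 0.19 / 0.09487 = 2.904 d
  layer 3 (weathered basalt): t_3 = 6.73 × 0.13 / 0.09487 = 9.222 d
  layer 4 (karst limestone): t_4 = 5.40 × 0.13 / 0.09487 = 7.399 d
Total t = Σ t_i = 42.46 days.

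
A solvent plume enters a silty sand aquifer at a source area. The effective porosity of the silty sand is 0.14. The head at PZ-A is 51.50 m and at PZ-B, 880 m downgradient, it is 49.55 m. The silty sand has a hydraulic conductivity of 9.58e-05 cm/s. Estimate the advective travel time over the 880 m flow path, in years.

Convert K: 9.58e-05 cm/s × 864 = 0.08277 m/day.
Hydraulic gradient i = (51.50 − 49.55) / 880 = 1.95 / 880 = 0.002216.
Darcy flux q = K · i = 0.08277 × 0.002216 = 0.0001834 m/day.
Seepage velocity v = q / n_e = 0.0001834 / 0.14 = 0.001310 m/day.
Travel time t = L / v = 880 / 0.001310 = 6.717e+05 days = 1839 years.

1840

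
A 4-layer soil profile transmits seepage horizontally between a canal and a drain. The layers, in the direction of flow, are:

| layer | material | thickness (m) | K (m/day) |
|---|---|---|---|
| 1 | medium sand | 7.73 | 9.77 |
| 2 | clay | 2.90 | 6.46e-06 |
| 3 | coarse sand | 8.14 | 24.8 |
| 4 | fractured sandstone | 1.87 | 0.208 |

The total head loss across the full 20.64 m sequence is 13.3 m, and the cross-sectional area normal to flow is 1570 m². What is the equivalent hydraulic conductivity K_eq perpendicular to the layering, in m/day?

Flow is perpendicular to layering, so the layers act in series and the equivalent K is the thickness-weighted harmonic mean.
Total thickness L = 7.73 + 2.90 + 8.14 + 1.87 = 20.64 m.
Σ(b_i/K_i) = 7.73/9.77 + 2.90/6.46e-06 + 8.14/24.8 + 1.87/0.208 = 4.489e+05 d.
K_eq = L / Σ(b_i/K_i) = 20.64 / 4.489e+05 = 4.598e-05 m/day.

4.60e-05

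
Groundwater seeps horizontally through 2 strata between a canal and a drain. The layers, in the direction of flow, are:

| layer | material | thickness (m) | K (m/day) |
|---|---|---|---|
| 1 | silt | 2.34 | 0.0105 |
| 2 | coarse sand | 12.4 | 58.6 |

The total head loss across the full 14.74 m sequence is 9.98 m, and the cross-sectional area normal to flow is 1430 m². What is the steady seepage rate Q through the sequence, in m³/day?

64.0

Flow is perpendicular to layering, so the layers act in series and the equivalent K is the thickness-weighted harmonic mean.
Total thickness L = 2.34 + 12.4 = 14.74 m.
Σ(b_i/K_i) = 2.34/0.0105 + 12.4/58.6 = 223.1 d.
K_eq = L / Σ(b_i/K_i) = 14.74 / 223.1 = 0.06608 m/day.
Q = K_eq · A · (Δh/L) = 0.06608 × 1430 × (9.98/14.74) = 63.98 m³/day.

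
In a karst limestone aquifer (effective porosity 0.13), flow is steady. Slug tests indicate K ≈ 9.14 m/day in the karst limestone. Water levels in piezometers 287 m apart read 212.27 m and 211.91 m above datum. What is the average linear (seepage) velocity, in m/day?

Hydraulic gradient i = (212.27 − 211.91) / 287 = 0.36 / 287 = 0.001254.
Darcy flux q = K · i = 9.140 × 0.001254 = 0.01146 m/day.
Seepage velocity v = q / n_e = 0.01146 / 0.13 = 0.08819 m/day.

0.0882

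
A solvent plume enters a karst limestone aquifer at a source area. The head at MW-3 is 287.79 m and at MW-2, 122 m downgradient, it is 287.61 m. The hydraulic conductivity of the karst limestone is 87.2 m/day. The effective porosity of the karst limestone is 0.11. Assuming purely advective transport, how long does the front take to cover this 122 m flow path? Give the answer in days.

104

Hydraulic gradient i = (287.79 − 287.61) / 122 = 0.18 / 122 = 0.001475.
Darcy flux q = K · i = 87.20 × 0.001475 = 0.1287 m/day.
Seepage velocity v = q / n_e = 0.1287 / 0.11 = 1.170 m/day.
Travel time t = L / v = 122 / 1.170 = 104.3 days.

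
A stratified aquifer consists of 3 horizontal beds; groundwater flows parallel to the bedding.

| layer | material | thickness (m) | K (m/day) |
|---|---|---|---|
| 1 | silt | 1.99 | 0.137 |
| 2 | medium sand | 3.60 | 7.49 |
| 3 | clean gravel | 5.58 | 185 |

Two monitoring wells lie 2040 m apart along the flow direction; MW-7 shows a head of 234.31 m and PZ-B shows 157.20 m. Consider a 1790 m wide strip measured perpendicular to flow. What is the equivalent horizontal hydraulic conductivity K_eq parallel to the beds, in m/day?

Flow is parallel to layering, so each bed carries its own Darcy discharge and the transmissivities add.
Σ(K_i·b_i) = 0.137×1.99 + 7.49×3.60 + 185×5.58 = 1060 m²/day.
Total thickness b = 11.17 m, so K_eq = Σ(K_i·b_i)/b = 94.86 m/day.

94.9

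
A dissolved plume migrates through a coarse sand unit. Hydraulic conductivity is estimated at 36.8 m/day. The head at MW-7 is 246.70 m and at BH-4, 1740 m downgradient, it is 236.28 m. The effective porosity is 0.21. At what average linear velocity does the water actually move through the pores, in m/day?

Hydraulic gradient i = (246.70 − 236.28) / 1740 = 10.42 / 1740 = 0.005989.
Darcy flux q = K · i = 36.80 × 0.005989 = 0.2204 m/day.
Seepage velocity v = q / n_e = 0.2204 / 0.21 = 1.049 m/day.

1.05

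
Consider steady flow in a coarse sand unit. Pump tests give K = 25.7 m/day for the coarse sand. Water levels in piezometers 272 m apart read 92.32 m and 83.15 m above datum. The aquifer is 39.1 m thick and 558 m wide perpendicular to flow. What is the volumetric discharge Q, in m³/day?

Cross-sectional area A = 558 × 39.1 = 21818 m².
Hydraulic gradient i = (92.32 − 83.15) / 272 = 9.17 / 272 = 0.03371.
Darcy's law: Q = K · A · i = 25.70 × 21818 × 0.03371 = 18904 m³/day.

18900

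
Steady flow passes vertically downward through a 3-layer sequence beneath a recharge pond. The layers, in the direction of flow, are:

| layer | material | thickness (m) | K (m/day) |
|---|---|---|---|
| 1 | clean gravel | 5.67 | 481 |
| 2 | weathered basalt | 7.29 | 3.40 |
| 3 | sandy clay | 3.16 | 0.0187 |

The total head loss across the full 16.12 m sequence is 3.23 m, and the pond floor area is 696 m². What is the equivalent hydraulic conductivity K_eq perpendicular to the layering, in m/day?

0.0942

Flow is perpendicular to layering, so the layers act in series and the equivalent K is the thickness-weighted harmonic mean.
Total thickness L = 5.67 + 7.29 + 3.16 = 16.12 m.
Σ(b_i/K_i) = 5.67/481 + 7.29/3.40 + 3.16/0.0187 = 171.1 d.
K_eq = L / Σ(b_i/K_i) = 16.12 / 171.1 = 0.09419 m/day.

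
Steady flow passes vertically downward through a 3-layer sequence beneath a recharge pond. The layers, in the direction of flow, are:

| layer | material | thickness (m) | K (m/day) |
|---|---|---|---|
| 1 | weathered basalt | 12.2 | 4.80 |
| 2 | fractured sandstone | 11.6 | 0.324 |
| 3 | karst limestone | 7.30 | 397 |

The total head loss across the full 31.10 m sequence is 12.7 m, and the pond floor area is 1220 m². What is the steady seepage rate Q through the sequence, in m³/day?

404

Flow is perpendicular to layering, so the layers act in series and the equivalent K is the thickness-weighted harmonic mean.
Total thickness L = 12.2 + 11.6 + 7.30 = 31.10 m.
Σ(b_i/K_i) = 12.2/4.80 + 11.6/0.324 + 7.30/397 = 38.36 d.
K_eq = L / Σ(b_i/K_i) = 31.10 / 38.36 = 0.8107 m/day.
Q = K_eq · A · (Δh/L) = 0.8107 × 1220 × (12.7/31.10) = 403.9 m³/day.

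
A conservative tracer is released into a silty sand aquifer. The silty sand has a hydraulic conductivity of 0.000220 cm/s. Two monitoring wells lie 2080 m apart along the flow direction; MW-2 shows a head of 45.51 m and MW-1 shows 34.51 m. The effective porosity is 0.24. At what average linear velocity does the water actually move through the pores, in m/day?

0.00419

Convert K: 0.000220 cm/s × 864 = 0.1901 m/day.
Hydraulic gradient i = (45.51 − 34.51) / 2080 = 11 / 2080 = 0.005288.
Darcy flux q = K · i = 0.1901 × 0.005288 = 0.001005 m/day.
Seepage velocity v = q / n_e = 0.001005 / 0.24 = 0.004188 m/day.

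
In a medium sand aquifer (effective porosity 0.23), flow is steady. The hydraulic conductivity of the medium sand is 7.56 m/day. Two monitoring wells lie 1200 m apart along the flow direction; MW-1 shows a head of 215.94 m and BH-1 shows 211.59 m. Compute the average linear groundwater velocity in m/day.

Hydraulic gradient i = (215.94 − 211.59) / 1200 = 4.35 / 1200 = 0.003625.
Darcy flux q = K · i = 7.560 × 0.003625 = 0.02740 m/day.
Seepage velocity v = q / n_e = 0.02740 / 0.23 = 0.1192 m/day.

0.119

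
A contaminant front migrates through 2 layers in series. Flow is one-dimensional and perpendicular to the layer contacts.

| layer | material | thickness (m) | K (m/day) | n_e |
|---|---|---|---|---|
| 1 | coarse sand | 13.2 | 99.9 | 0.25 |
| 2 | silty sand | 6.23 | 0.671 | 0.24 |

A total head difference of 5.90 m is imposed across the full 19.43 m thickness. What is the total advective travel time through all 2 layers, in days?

With flow normal to the layers, continuity requires the same specific discharge q through every layer.
Σ(b_i/K_i) = 13.2/99.9 + 6.23/0.671 = 9.417 d.
q = Δh / Σ(b_i/K_i) = 5.90 / 9.417 = 0.6265 m/day.
In each layer the seepage velocity is v_i = q/n_i, so the layer transit time is t_i = b_i·n_i / q:
  layer 1 (coarse sand): t_1 = 13.2 × 0.25 / 0.6265 = 5.267 d
  layer 2 (silty sand): t_2 = 6.23 × 0.24 / 0.6265 = 2.386 d
Total t = Σ t_i = 7.653 days.

7.65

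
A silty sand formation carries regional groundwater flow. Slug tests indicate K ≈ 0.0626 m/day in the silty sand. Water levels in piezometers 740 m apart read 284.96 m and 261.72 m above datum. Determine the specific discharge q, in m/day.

0.00197

Hydraulic gradient i = (284.96 − 261.72) / 740 = 23.24 / 740 = 0.03141.
Specific discharge q = K · i = 0.06260 × 0.03141 = 0.001966 m/day.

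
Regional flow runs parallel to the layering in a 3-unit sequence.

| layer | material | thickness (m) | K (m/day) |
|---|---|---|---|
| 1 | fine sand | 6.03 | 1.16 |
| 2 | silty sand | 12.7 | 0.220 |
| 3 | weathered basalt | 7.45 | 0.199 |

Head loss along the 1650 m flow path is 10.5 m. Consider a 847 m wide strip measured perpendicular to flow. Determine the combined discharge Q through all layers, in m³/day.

60.8

Flow is parallel to layering, so each bed carries its own Darcy discharge and the transmissivities add.
Σ(K_i·b_i) = 1.16×6.03 + 0.220×12.7 + 0.199×7.45 = 11.27 m²/day.
Hydraulic gradient i = Δh / L = 10.5 / 1650 = 0.006364.
Q = Σ(K_i·b_i) · W · i = 11.27 × 847 × 0.006364 = 60.75 m³/day.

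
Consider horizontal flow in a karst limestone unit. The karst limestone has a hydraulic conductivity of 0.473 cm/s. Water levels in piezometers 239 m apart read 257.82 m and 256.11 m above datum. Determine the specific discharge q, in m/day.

2.92

Convert K: 0.473 cm/s × 864 = 408.7 m/day.
Hydraulic gradient i = (257.82 − 256.11) / 239 = 1.71 / 239 = 0.007155.
Specific discharge q = K · i = 408.7 × 0.007155 = 2.924 m/day.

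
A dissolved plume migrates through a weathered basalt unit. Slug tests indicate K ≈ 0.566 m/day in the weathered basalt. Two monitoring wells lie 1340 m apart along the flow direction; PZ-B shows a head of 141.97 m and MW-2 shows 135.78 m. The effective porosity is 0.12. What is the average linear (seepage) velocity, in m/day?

0.0218

Hydraulic gradient i = (141.97 − 135.78) / 1340 = 6.19 / 1340 = 0.004619.
Darcy flux q = K · i = 0.5660 × 0.004619 = 0.002615 m/day.
Seepage velocity v = q / n_e = 0.002615 / 0.12 = 0.02179 m/day.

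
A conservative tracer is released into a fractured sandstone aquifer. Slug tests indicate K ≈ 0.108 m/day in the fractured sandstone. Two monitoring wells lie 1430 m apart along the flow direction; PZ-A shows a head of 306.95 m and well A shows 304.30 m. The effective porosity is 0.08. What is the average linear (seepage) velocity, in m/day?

0.00250

Hydraulic gradient i = (306.95 − 304.30) / 1430 = 2.65 / 1430 = 0.001853.
Darcy flux q = K · i = 0.1080 × 0.001853 = 0.0002001 m/day.
Seepage velocity v = q / n_e = 0.0002001 / 0.08 = 0.002502 m/day.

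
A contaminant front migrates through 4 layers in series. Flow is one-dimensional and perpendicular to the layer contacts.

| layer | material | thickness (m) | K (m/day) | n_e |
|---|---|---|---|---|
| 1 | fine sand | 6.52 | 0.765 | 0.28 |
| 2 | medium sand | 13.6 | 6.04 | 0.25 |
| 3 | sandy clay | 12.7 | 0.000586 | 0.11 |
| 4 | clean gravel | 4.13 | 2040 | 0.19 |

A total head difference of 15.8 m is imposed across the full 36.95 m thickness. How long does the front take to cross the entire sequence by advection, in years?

With flow normal to the layers, continuity requires the same specific discharge q through every layer.
Σ(b_i/K_i) = 6.52/0.765 + 13.6/6.04 + 12.7/0.000586 + 4.13/2040 = 21683 d.
q = Δh / Σ(b_i/K_i) = 15.8 / 21683 = 0.0007287 m/day.
In each layer the seepage velocity is v_i = q/n_i, so the layer transit time is t_i = b_i·n_i / q:
  layer 1 (fine sand): t_1 = 6.52 × 0.28 / 0.0007287 = 2505 d
  layer 2 (medium sand): t_2 = 13.6 × 0.25 / 0.0007287 = 4666 d
  layer 3 (sandy clay): t_3 = 12.7 × 0.11 / 0.0007287 = 1917 d
  layer 4 (clean gravel): t_4 = 4.13 × 0.19 / 0.0007287 = 1077 d
Total t = Σ t_i = 10165 days = 27.83 years.

27.8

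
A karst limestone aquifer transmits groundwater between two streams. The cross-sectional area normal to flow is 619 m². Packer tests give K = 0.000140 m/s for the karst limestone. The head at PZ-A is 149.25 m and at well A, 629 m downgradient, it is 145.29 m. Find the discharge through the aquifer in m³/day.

47.1

Convert K: 0.000140 m/s × 86400 = 12.10 m/day.
Hydraulic gradient i = (149.25 − 145.29) / 629 = 3.96 / 629 = 0.006296.
Darcy's law: Q = K · A · i = 12.10 × 619.0 × 0.006296 = 47.14 m³/day.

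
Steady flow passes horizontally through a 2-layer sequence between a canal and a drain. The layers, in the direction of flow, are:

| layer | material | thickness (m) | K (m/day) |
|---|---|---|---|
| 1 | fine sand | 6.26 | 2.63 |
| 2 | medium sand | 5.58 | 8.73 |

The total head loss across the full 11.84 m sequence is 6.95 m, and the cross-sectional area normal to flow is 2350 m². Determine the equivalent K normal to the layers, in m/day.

Flow is perpendicular to layering, so the layers act in series and the equivalent K is the thickness-weighted harmonic mean.
Total thickness L = 6.26 + 5.58 = 11.84 m.
Σ(b_i/K_i) = 6.26/2.63 + 5.58/8.73 = 3.019 d.
K_eq = L / Σ(b_i/K_i) = 11.84 / 3.019 = 3.921 m/day.

3.92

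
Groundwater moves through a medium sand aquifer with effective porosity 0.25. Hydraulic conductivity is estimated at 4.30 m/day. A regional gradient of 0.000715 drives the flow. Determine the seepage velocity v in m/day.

Hydraulic gradient i = 0.000715.
Darcy flux q = K · i = 4.300 × 0.0007150 = 0.003074 m/day.
Seepage velocity v = q / n_e = 0.003074 / 0.25 = 0.01230 m/day.

0.0123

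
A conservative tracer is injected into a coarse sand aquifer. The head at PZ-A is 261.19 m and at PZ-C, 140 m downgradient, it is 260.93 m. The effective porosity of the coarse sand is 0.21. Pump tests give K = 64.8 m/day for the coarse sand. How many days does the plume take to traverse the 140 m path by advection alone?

244

Hydraulic gradient i = (261.19 − 260.93) / 140 = 0.26 / 140 = 0.001857.
Darcy flux q = K · i = 64.80 × 0.001857 = 0.1203 m/day.
Seepage velocity v = q / n_e = 0.1203 / 0.21 = 0.5731 m/day.
Travel time t = L / v = 140 / 0.5731 = 244.3 days.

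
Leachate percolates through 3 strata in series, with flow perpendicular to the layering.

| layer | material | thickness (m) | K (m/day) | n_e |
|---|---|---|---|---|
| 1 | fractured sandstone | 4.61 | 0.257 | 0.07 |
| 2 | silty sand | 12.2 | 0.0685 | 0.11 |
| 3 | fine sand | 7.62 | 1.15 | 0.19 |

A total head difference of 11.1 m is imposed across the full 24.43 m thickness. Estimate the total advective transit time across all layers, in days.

56.8

With flow normal to the layers, continuity requires the same specific discharge q through every layer.
Σ(b_i/K_i) = 4.61/0.257 + 12.2/0.0685 + 7.62/1.15 = 202.7 d.
q = Δh / Σ(b_i/K_i) = 11.1 / 202.7 = 0.05477 m/day.
In each layer the seepage velocity is v_i = q/n_i, so the layer transit time is t_i = b_i·n_i / q:
  layer 1 (fractured sandstone): t_1 = 4.61 × 0.07 / 0.05477 = 5.892 d
  layer 2 (silty sand): t_2 = 12.2 × 0.11 / 0.05477 = 24.50 d
  layer 3 (fine sand): t_3 = 7.62 × 0.19 / 0.05477 = 26.43 d
Total t = Σ t_i = 56.83 days.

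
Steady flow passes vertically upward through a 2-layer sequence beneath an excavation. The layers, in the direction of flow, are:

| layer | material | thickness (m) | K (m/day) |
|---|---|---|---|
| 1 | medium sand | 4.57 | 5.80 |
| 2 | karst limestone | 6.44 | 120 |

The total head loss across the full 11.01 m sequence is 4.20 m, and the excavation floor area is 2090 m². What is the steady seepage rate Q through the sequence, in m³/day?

10400

Flow is perpendicular to layering, so the layers act in series and the equivalent K is the thickness-weighted harmonic mean.
Total thickness L = 4.57 + 6.44 = 11.01 m.
Σ(b_i/K_i) = 4.57/5.80 + 6.44/120 = 0.8416 d.
K_eq = L / Σ(b_i/K_i) = 11.01 / 0.8416 = 13.08 m/day.
Q = K_eq · A · (Δh/L) = 13.08 × 2090 × (4.20/11.01) = 10430 m³/day.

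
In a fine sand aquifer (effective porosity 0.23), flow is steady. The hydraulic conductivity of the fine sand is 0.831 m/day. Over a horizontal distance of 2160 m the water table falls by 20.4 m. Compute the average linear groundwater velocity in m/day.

0.0341

Hydraulic gradient i = Δh / L = 20.4 / 2160 = 0.009444.
Darcy flux q = K · i = 0.8310 × 0.009444 = 0.007848 m/day.
Seepage velocity v = q / n_e = 0.007848 / 0.23 = 0.03412 m/day.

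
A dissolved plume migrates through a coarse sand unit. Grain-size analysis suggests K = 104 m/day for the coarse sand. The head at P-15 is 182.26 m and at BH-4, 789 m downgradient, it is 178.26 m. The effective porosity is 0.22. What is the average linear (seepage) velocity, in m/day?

2.40

Hydraulic gradient i = (182.26 − 178.26) / 789 = 4 / 789 = 0.005070.
Darcy flux q = K · i = 104.0 × 0.005070 = 0.5272 m/day.
Seepage velocity v = q / n_e = 0.5272 / 0.22 = 2.397 m/day.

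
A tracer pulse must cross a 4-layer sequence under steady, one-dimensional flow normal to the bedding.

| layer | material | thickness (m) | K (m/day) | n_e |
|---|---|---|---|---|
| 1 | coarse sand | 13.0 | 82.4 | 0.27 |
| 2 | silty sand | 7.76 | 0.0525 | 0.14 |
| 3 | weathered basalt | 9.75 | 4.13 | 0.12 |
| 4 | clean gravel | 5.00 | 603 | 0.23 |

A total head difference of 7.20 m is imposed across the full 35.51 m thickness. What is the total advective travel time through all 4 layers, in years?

0.395

With flow normal to the layers, continuity requires the same specific discharge q through every layer.
Σ(b_i/K_i) = 13.0/82.4 + 7.76/0.0525 + 9.75/4.13 + 5.00/603 = 150.3 d.
q = Δh / Σ(b_i/K_i) = 7.20 / 150.3 = 0.04789 m/day.
In each layer the seepage velocity is v_i = q/n_i, so the layer transit time is t_i = b_i·n_i / q:
  layer 1 (coarse sand): t_1 = 13.0 × 0.27 / 0.04789 = 73.29 d
  layer 2 (silty sand): t_2 = 7.76 × 0.14 / 0.04789 = 22.68 d
  layer 3 (weathered basalt): t_3 = 9.75 × 0.12 / 0.04789 = 24.43 d
  layer 4 (clean gravel): t_4 = 5.00 × 0.23 / 0.04789 = 24.01 d
Total t = Σ t_i = 144.4 days = 0.3954 years.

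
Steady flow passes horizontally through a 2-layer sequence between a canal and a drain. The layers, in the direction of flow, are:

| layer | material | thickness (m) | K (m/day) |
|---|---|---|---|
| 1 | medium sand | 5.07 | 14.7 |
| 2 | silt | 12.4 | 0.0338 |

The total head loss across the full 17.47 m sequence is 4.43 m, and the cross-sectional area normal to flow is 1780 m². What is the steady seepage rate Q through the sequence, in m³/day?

21.5

Flow is perpendicular to layering, so the layers act in series and the equivalent K is the thickness-weighted harmonic mean.
Total thickness L = 5.07 + 12.4 = 17.47 m.
Σ(b_i/K_i) = 5.07/14.7 + 12.4/0.0338 = 367.2 d.
K_eq = L / Σ(b_i/K_i) = 17.47 / 367.2 = 0.04758 m/day.
Q = K_eq · A · (Δh/L) = 0.04758 × 1780 × (4.43/17.47) = 21.47 m³/day.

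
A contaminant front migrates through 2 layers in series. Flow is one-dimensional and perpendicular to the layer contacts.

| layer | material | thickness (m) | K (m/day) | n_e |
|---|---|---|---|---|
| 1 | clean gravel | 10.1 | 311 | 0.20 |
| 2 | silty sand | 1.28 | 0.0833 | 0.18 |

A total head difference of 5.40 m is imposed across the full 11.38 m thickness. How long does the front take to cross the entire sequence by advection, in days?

With flow normal to the layers, continuity requires the same specific discharge q through every layer.
Σ(b_i/K_i) = 10.1/311 + 1.28/0.0833 = 15.40 d.
q = Δh / Σ(b_i/K_i) = 5.40 / 15.40 = 0.3507 m/day.
In each layer the seepage velocity is v_i = q/n_i, so the layer transit time is t_i = b_i·n_i / q:
  layer 1 (clean gravel): t_1 = 10.1 × 0.20 / 0.3507 = 5.760 d
  layer 2 (silty sand): t_2 = 1.28 × 0.18 / 0.3507 = 0.6570 d
Total t = Σ t_i = 6.417 days.

6.42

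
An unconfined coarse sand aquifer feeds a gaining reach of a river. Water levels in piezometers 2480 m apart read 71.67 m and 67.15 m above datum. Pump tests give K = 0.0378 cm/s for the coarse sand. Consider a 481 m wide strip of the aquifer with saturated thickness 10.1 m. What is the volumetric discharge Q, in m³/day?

Convert K: 0.0378 cm/s × 864 = 32.66 m/day.
Cross-sectional area A = 481 × 10.1 = 4858 m².
Hydraulic gradient i = (71.67 − 67.15) / 2480 = 4.52 / 2480 = 0.001823.
Darcy's law: Q = K · A · i = 32.66 × 4858 × 0.001823 = 289.2 m³/day.

289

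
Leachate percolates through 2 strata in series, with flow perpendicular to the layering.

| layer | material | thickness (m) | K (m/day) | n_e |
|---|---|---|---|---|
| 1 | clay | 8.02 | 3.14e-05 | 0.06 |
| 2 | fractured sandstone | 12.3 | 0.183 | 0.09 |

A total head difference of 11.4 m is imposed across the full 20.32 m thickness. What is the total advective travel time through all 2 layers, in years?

With flow normal to the layers, continuity requires the same specific discharge q through every layer.
Σ(b_i/K_i) = 8.02/3.14e-05 + 12.3/0.183 = 2.555e+05 d.
q = Δh / Σ(b_i/K_i) = 11.4 / 2.555e+05 = 4.462e-05 m/day.
In each layer the seepage velocity is v_i = q/n_i, so the layer transit time is t_i = b_i·n_i / q:
  layer 1 (clay): t_1 = 8.02 × 0.06 / 4.462e-05 = 10784 d
  layer 2 (fractured sandstone): t_2 = 12.3 × 0.09 / 4.462e-05 = 24809 d
Total t = Σ t_i = 35593 days = 97.45 years.

97.4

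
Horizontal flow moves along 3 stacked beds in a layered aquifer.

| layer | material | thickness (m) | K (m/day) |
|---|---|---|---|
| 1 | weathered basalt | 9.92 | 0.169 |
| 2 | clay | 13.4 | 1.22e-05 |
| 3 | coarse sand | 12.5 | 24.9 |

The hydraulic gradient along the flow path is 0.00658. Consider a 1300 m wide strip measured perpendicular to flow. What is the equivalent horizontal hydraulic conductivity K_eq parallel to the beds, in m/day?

8.74

Flow is parallel to layering, so each bed carries its own Darcy discharge and the transmissivities add.
Σ(K_i·b_i) = 0.169×9.92 + 1.22e-05×13.4 + 24.9×12.5 = 312.9 m²/day.
Total thickness b = 35.82 m, so K_eq = Σ(K_i·b_i)/b = 8.736 m/day.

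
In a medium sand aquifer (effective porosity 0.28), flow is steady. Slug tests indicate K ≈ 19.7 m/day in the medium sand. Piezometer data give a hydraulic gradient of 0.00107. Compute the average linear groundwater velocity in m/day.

Hydraulic gradient i = 0.00107.
Darcy flux q = K · i = 19.70 × 0.001070 = 0.02108 m/day.
Seepage velocity v = q / n_e = 0.02108 / 0.28 = 0.07528 m/day.

0.0753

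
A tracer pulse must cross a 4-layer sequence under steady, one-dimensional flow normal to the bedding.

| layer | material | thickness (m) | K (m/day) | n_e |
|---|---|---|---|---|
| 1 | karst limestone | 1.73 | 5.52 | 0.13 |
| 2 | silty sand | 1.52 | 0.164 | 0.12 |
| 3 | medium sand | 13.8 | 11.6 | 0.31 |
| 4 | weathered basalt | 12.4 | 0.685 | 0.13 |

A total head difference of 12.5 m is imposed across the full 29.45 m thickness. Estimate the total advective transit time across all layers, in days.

14.5

With flow normal to the layers, continuity requires the same specific discharge q through every layer.
Σ(b_i/K_i) = 1.73/5.52 + 1.52/0.164 + 13.8/11.6 + 12.4/0.685 = 28.87 d.
q = Δh / Σ(b_i/K_i) = 12.5 / 28.87 = 0.4329 m/day.
In each layer the seepage velocity is v_i = q/n_i, so the layer transit time is t_i = b_i·n_i / q:
  layer 1 (karst limestone): t_1 = 1.73 × 0.13 / 0.4329 = 0.5195 d
  layer 2 (silty sand): t_2 = 1.52 × 0.12 / 0.4329 = 0.4213 d
  layer 3 (medium sand): t_3 = 13.8 × 0.31 / 0.4329 = 9.882 d
  layer 4 (weathered basalt): t_4 = 12.4 × 0.13 / 0.4329 = 3.724 d
Total t = Σ t_i = 14.55 days.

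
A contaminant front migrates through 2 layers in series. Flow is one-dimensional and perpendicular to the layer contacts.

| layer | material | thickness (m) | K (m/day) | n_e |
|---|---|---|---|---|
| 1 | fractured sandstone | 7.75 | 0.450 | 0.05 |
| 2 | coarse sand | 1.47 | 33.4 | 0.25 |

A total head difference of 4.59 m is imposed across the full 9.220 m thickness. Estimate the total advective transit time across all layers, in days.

With flow normal to the layers, continuity requires the same specific discharge q through every layer.
Σ(b_i/K_i) = 7.75/0.450 + 1.47/33.4 = 17.27 d.
q = Δh / Σ(b_i/K_i) = 4.59 / 17.27 = 0.2658 m/day.
In each layer the seepage velocity is v_i = q/n_i, so the layer transit time is t_i = b_i·n_i / q:
  layer 1 (fractured sandstone): t_1 = 7.75 × 0.05 / 0.2658 = 1.458 d
  layer 2 (coarse sand): t_2 = 1.47 × 0.25 / 0.2658 = 1.382 d
Total t = Σ t_i = 2.840 days.

2.84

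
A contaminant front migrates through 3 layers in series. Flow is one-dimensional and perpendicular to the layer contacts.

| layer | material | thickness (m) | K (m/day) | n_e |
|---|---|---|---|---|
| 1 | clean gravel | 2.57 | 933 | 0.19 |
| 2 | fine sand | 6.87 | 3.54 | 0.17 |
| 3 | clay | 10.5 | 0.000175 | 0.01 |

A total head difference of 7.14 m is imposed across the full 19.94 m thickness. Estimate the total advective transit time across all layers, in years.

40.5

With flow normal to the layers, continuity requires the same specific discharge q through every layer.
Σ(b_i/K_i) = 2.57/933 + 6.87/3.54 + 10.5/0.000175 = 60002 d.
q = Δh / Σ(b_i/K_i) = 7.14 / 60002 = 0.0001190 m/day.
In each layer the seepage velocity is v_i = q/n_i, so the layer transit time is t_i = b_i·n_i / q:
  layer 1 (clean gravel): t_1 = 2.57 × 0.19 / 0.0001190 = 4103 d
  layer 2 (fine sand): t_2 = 6.87 × 0.17 / 0.0001190 = 9815 d
  layer 3 (clay): t_3 = 10.5 × 0.01 / 0.0001190 = 882.4 d
Total t = Σ t_i = 14800 days = 40.52 years.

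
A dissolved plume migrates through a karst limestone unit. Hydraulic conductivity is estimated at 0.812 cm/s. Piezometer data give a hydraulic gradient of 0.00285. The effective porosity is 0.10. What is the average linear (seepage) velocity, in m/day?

Convert K: 0.812 cm/s × 864 = 701.6 m/day.
Hydraulic gradient i = 0.00285.
Darcy flux q = K · i = 701.6 × 0.002850 = 1.999 m/day.
Seepage velocity v = q / n_e = 1.999 / 0.10 = 19.99 m/day.

20.0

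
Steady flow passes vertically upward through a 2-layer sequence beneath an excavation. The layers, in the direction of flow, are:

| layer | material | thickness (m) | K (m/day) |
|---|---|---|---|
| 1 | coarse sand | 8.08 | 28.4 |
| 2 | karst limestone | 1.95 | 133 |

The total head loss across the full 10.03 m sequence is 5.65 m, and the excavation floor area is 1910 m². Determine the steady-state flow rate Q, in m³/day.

36100

Flow is perpendicular to layering, so the layers act in series and the equivalent K is the thickness-weighted harmonic mean.
Total thickness L = 8.08 + 1.95 = 10.03 m.
Σ(b_i/K_i) = 8.08/28.4 + 1.95/133 = 0.2992 d.
K_eq = L / Σ(b_i/K_i) = 10.03 / 0.2992 = 33.53 m/day.
Q = K_eq · A · (Δh/L) = 33.53 × 1910 × (5.65/10.03) = 36072 m³/day.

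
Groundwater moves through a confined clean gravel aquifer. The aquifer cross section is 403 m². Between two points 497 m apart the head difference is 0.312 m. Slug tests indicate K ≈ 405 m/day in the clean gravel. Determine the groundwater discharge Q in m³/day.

102

Hydraulic gradient i = Δh / L = 0.312 / 497 = 0.0006278.
Darcy's law: Q = K · A · i = 405.0 × 403.0 × 0.0006278 = 102.5 m³/day.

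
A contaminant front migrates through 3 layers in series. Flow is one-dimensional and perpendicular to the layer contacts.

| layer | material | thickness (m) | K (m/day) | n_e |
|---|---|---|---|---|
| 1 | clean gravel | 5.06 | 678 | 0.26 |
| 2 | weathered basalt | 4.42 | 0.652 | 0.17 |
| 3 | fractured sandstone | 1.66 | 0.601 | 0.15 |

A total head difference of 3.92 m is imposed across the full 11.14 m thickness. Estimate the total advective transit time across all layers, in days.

With flow normal to the layers, continuity requires the same specific discharge q through every layer.
Σ(b_i/K_i) = 5.06/678 + 4.42/0.652 + 1.66/0.601 = 9.549 d.
q = Δh / Σ(b_i/K_i) = 3.92 / 9.549 = 0.4105 m/day.
In each layer the seepage velocity is v_i = q/n_i, so the layer transit time is t_i = b_i·n_i / q:
  layer 1 (clean gravel): t_1 = 5.06 × 0.26 / 0.4105 = 3.205 d
  layer 2 (weathered basalt): t_2 = 4.42 × 0.17 / 0.4105 = 1.830 d
  layer 3 (fractured sandstone): t_3 = 1.66 × 0.15 / 0.4105 = 0.6065 d
Total t = Σ t_i = 5.642 days.

5.64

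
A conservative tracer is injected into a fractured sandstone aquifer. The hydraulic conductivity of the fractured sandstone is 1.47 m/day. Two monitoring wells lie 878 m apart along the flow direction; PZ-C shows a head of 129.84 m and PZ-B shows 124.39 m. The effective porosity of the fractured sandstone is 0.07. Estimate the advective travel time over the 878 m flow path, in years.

Hydraulic gradient i = (129.84 − 124.39) / 878 = 5.45 / 878 = 0.006207.
Darcy flux q = K · i = 1.470 × 0.006207 = 0.009125 m/day.
Seepage velocity v = q / n_e = 0.009125 / 0.07 = 0.1304 m/day.
Travel time t = L / v = 878 / 0.1304 = 6736 days = 18.44 years.

18.4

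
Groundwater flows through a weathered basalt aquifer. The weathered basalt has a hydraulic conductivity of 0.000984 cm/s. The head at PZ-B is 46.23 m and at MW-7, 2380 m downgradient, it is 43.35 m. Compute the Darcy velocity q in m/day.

0.00103

Convert K: 0.000984 cm/s × 864 = 0.8502 m/day.
Hydraulic gradient i = (46.23 − 43.35) / 2380 = 2.88 / 2380 = 0.001210.
Specific discharge q = K · i = 0.8502 × 0.001210 = 0.001029 m/day.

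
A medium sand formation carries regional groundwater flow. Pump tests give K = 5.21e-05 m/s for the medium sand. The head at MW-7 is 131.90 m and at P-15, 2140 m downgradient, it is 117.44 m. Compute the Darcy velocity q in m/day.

0.0304

Convert K: 5.21e-05 m/s × 86400 = 4.501 m/day.
Hydraulic gradient i = (131.90 − 117.44) / 2140 = 14.46 / 2140 = 0.006757.
Specific discharge q = K · i = 4.501 × 0.006757 = 0.03042 m/day.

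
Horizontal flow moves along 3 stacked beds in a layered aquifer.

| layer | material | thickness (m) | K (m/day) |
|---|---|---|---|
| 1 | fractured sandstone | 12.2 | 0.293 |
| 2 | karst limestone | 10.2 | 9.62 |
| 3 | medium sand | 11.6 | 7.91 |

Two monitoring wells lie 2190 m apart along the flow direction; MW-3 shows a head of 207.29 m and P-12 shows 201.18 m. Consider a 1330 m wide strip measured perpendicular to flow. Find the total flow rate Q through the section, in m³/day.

718

Flow is parallel to layering, so each bed carries its own Darcy discharge and the transmissivities add.
Σ(K_i·b_i) = 0.293×12.2 + 9.62×10.2 + 7.91×11.6 = 193.5 m²/day.
Hydraulic gradient i = (207.29 − 201.18) / 2190 = 6.11 / 2190 = 0.002790.
Q = Σ(K_i·b_i) · W · i = 193.5 × 1330 × 0.002790 = 717.8 m³/day.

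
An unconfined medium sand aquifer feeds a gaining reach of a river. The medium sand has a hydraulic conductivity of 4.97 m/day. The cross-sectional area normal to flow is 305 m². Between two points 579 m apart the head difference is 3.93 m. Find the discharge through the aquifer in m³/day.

10.3

Hydraulic gradient i = Δh / L = 3.93 / 579 = 0.006788.
Darcy's law: Q = K · A · i = 4.970 × 305.0 × 0.006788 = 10.29 m³/day.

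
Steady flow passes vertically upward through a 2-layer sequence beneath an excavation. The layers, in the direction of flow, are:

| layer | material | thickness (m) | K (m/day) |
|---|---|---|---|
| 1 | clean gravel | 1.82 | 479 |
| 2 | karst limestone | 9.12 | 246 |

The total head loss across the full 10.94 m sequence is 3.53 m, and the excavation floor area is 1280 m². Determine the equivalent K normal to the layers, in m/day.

268

Flow is perpendicular to layering, so the layers act in series and the equivalent K is the thickness-weighted harmonic mean.
Total thickness L = 1.82 + 9.12 = 10.94 m.
Σ(b_i/K_i) = 1.82/479 + 9.12/246 = 0.04087 d.
K_eq = L / Σ(b_i/K_i) = 10.94 / 0.04087 = 267.7 m/day.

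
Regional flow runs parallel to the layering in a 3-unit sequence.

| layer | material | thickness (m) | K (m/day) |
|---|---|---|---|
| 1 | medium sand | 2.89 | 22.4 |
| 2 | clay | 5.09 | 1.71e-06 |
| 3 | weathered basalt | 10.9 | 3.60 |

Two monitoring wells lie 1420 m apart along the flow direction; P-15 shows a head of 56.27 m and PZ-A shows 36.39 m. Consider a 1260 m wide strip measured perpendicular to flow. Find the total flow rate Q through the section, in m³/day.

Flow is parallel to layering, so each bed carries its own Darcy discharge and the transmissivities add.
Σ(K_i·b_i) = 22.4×2.89 + 1.71e-06×5.09 + 3.60×10.9 = 104.0 m²/day.
Hydraulic gradient i = (56.27 − 36.39) / 1420 = 19.88 / 1420 = 0.01400.
Q = Σ(K_i·b_i) · W · i = 104.0 × 1260 × 0.01400 = 1834 m³/day.

1830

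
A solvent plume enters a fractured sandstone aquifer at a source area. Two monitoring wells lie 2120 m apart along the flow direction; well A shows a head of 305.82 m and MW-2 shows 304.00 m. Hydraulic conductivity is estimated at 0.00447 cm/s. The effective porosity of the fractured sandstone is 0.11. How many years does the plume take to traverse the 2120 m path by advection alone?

Convert K: 0.00447 cm/s × 864 = 3.862 m/day.
Hydraulic gradient i = (305.82 − 304.00) / 2120 = 1.82 / 2120 = 0.0008585.
Darcy flux q = K · i = 3.862 × 0.0008585 = 0.003316 m/day.
Seepage velocity v = q / n_e = 0.003316 / 0.11 = 0.03014 m/day.
Travel time t = L / v = 2120 / 0.03014 = 70335 days = 192.6 years.

193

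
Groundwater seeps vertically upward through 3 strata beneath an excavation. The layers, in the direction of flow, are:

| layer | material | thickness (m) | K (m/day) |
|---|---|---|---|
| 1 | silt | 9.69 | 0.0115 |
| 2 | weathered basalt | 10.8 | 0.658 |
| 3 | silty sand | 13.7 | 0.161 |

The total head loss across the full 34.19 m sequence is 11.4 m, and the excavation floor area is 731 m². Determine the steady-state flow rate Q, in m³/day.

Flow is perpendicular to layering, so the layers act in series and the equivalent K is the thickness-weighted harmonic mean.
Total thickness L = 9.69 + 10.8 + 13.7 = 34.19 m.
Σ(b_i/K_i) = 9.69/0.0115 + 10.8/0.658 + 13.7/0.161 = 944.1 d.
K_eq = L / Σ(b_i/K_i) = 34.19 / 944.1 = 0.03621 m/day.
Q = K_eq · A · (Δh/L) = 0.03621 × 731 × (11.4/34.19) = 8.827 m³/day.

8.83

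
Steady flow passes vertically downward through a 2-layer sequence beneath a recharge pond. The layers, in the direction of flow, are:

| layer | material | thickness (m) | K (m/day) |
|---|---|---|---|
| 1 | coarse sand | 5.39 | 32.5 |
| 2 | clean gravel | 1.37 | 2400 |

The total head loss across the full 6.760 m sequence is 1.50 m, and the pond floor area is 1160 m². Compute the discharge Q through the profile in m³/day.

Flow is perpendicular to layering, so the layers act in series and the equivalent K is the thickness-weighted harmonic mean.
Total thickness L = 5.39 + 1.37 = 6.760 m.
Σ(b_i/K_i) = 5.39/32.5 + 1.37/2400 = 0.1664 d.
K_eq = L / Σ(b_i/K_i) = 6.760 / 0.1664 = 40.62 m/day.
Q = K_eq · A · (Δh/L) = 40.62 × 1160 × (1.50/6.760) = 10456 m³/day.

10500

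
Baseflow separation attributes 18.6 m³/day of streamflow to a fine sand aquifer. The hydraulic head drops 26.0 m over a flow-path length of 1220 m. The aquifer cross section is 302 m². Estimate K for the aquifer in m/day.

2.89

Hydraulic gradient i = Δh / L = 26.0 / 1220 = 0.02131.
From Q = K·A·i, K = Q / (A·i) = 18.6 / (302.0 × 0.02131) = 2.890 m/day.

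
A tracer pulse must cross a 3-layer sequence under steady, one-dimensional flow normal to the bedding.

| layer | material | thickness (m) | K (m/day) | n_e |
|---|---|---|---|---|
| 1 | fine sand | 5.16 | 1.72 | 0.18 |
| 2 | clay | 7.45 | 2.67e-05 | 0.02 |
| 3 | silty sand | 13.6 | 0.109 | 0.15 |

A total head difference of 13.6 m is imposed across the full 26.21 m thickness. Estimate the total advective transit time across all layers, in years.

175

With flow normal to the layers, continuity requires the same specific discharge q through every layer.
Σ(b_i/K_i) = 5.16/1.72 + 7.45/2.67e-05 + 13.6/0.109 = 2.792e+05 d.
q = Δh / Σ(b_i/K_i) = 13.6 / 2.792e+05 = 4.872e-05 m/day.
In each layer the seepage velocity is v_i = q/n_i, so the layer transit time is t_i = b_i·n_i / q:
  layer 1 (fine sand): t_1 = 5.16 × 0.18 / 4.872e-05 = 19065 d
  layer 2 (clay): t_2 = 7.45 × 0.02 / 4.872e-05 = 3058 d
  layer 3 (silty sand): t_3 = 13.6 × 0.15 / 4.872e-05 = 41873 d
Total t = Σ t_i = 63996 days = 175.2 years.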